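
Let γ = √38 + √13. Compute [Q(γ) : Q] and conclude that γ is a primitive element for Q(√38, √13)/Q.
[Q(γ) : Q] = 4 (equivalently, Q(γ) = Q(√38, √13))

Obviously Q(γ) ⊆ Q(√38, √13), and [Q(√38, √13):Q] = 4 (since 38, 13 are distinct squarefree integers > 1 with 494 not a perfect square). To show equality we compute the minimal polynomial of γ. From γ = √38 + √13: γ^2 = 38 + 2√(494) + 13 = 51 + 2√(494), so γ^2 - 51 = 2√(494); squaring, (γ^2 - 51)^2 = 4·494, i.e. γ^4 - 102γ^2 + 2601 - 1976 = 0, i.e. γ^4 - 102γ^2 + 625 = 0. So γ is a root of x^4 - 102x^2 + 625. This polynomial is irreducible over Q: it has no rational root (each ±√38 ± √13 is irrational), and any factorization into two quadratics over Q would force √(494) ∈ Q (pairing opposite roots) or √38, √13 ∈ Q (other pairings), all impossible. Hence [Q(γ):Q] = 4 = [Q(√38, √13):Q], so Q(γ) = Q(√38, √13).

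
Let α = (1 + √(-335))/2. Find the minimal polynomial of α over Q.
m_α(x) = x^2 - x + 84

From 2α - 1 = √(-335), squaring gives (2α - 1)^2 = -335, i.e. 4α^2 - 4α + 1 = -335, so α^2 - α + (1 + 335)/4 = 0. Since -335 ≡ 1 (mod 4), (1 + 335)/4 = 84 ∈ Z. The polynomial x^2 - x + 84 has discriminant 1 - 4·(84) = -335, which is not a perfect square in Q (d = -335 is squarefree and ≠ 1), so x^2 - x + 84 is irreducible over Q. It is the minimal polynomial of α.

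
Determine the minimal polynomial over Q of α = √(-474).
m_α(x) = x^2 + 474

α satisfies α^2 + 474 = 0, so x^2 + 474 annihilates α. Since d = -474 is squarefree and ≠ 1, it is not a perfect square in Q, so x^2 + 474 has no rational root and is therefore irreducible over Q (a degree-2 polynomial over a field is irreducible iff it has no root). Hence m_α(x) = x^2 + 474.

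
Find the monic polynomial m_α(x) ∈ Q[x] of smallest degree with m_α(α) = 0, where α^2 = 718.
m_α(x) = x^2 - 718

α satisfies α^2 - 718 = 0, so x^2 - 718 annihilates α. Since d = 718 is squarefree and ≠ 1, it is not a perfect square in Q, so x^2 - 718 has no rational root and is therefore irreducible over Q (a degree-2 polynomial over a field is irreducible iff it has no root). Hence m_α(x) = x^2 - 718.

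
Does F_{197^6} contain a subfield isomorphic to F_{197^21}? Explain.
No: F_{197^21} is not a subfield of F_{197^6}

F_{p^m} embeds in F_{p^n} iff m | n. Here 21 ∤ 6 (since 6 = 0·21 + 6 with remainder 6 ≠ 0), so F_{197^21} is not a subfield of F_{197^6}. Equivalently: if it were, the tower law would give 21 = [F_{197^21}:F_197] dividing [F_{197^6}:F_197] = 6, contradiction.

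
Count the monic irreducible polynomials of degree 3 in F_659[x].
There are 95396840 monic irreducible polynomials of degree 3 over F_659

Each element of F_{659^3} that lies in no proper subfield is a root of exactly one monic irreducible of degree 3 over F_659, and each such polynomial has 3 distinct roots in F_{659^3}. By Möbius inversion the count is N_659(3) = (1/3) Σ_{d|3} μ(3/d) · 659^d = (1/3)(μ(3)·659^1 + μ(1)·659^3) = 286190520/3 = 95396840.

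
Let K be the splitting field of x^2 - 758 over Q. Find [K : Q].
[K : Q] = 2

f(x) = x^2 - 758 factors as (x - √758)(x + √758). The splitting field is K = Q(√758). Since 758 is squarefree and > 1, it is not a perfect square, so x^2 - 758 is irreducible over Q and [Q(√758) : Q] = 2. Hence [K : Q] = 2.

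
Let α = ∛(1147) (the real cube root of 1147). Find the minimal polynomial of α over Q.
m_α(x) = x^3 - 1147

α satisfies α^3 = 1147, so x^3 - 1147 annihilates α. By the rational root test, a rational root p/q (in lowest terms) of x^3 - 1147 would satisfy p^3 = 1147 q^3, forcing q = 1 and p^3 = 1147; but 1147 is not a perfect cube, contradiction. A monic cubic over Q with no rational root is irreducible (any nontrivial factorization would include a linear factor). Hence x^3 - 1147 is the minimal polynomial of α, and in particular [Q(α):Q] = 3.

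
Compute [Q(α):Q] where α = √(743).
[Q(α):Q] = 2

[Q(α):Q] equals the degree of the minimal polynomial of α. Here α^2 = 743 and x^2 - 743 is irreducible (d = 743 is squarefree, ≠ 1, hence not a square), so deg(m_α) = 2. Thus [Q(α):Q] = 2.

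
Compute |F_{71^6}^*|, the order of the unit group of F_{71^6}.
|F_{71^6}^*| = 128100283920

F_{71^6} has 71^6 = 128100283921 elements; its multiplicative group consists of all nonzero elements, so |F_{71^6}^*| = 128100283921 - 1 = 128100283920. (It is cyclic since any finite subgroup of the multiplicative group of a field is cyclic.)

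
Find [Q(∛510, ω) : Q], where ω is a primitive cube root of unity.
[Q(∛510, ω) : Q] = 6

[Q(∛510):Q] = 3 (min poly x^3 - 510, irreducible since 510 is not a perfect cube). [Q(ω):Q] = 2 (min poly x^2 + x + 1). Since Q(∛510) ⊂ R and ω ∉ R, we have ω ∉ Q(∛510), so x^2 + x + 1 remains irreducible over Q(∛510) and [Q(∛510, ω) : Q(∛510)] = 2. By the tower law, [Q(∛510, ω) : Q] = 3 · 2 = 6. (In fact Q(∛510, ω) is the splitting field of x^3 - 510 over Q.)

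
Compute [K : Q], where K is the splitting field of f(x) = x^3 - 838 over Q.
[K : Q] = 6

The roots of x^3 - 838 are ∛838, ω∛838, ω^2∛838 where ω = e^(2πi/3) is a primitive cube root of unity, so K = Q(∛838, ω). Now [Q(∛838):Q] = 3 (since 838 is not a perfect cube, x^3 - 838 is irreducible) and [Q(ω):Q] = 2. Both 2 and 3 divide [K:Q], and [K:Q] ≤ 3·2 = 6, so [K:Q] = 6. (Equivalently: Q(∛838) ⊂ R but ω ∉ R, so [K : Q(∛838)] = 2.)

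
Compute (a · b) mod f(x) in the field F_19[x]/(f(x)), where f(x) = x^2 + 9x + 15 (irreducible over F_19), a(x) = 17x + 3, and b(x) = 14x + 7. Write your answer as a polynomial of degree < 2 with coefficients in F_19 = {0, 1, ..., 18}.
a · b ≡ 14x + 4 (mod f(x))

Multiply in F_19[x]: a(x)·b(x) = (17x + 3)·(14x + 7) = 10x^2 + 9x + 2. This has degree ≥ 2, so divide by f(x) over F_19: 10x^2 + 9x + 2 = (10)·(x^2 + 9x + 15) + (14x + 4). Hence a·b ≡ 14x + 4 (mod f). (F_19[x]/(f) is a field with 19^2 = 361 elements since f is irreducible of degree 2.)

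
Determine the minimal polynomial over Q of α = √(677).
m_α(x) = x^2 - 677

α satisfies α^2 - 677 = 0, so x^2 - 677 annihilates α. Since d = 677 is squarefree and ≠ 1, it is not a perfect square in Q, so x^2 - 677 has no rational root and is therefore irreducible over Q (a degree-2 polynomial over a field is irreducible iff it has no root). Hence m_α(x) = x^2 - 677.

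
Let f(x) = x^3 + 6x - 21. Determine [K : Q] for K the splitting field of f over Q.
[K : Q] = 6

By the rational root test, any rational root of the monic integer polynomial f(x) = x^3 + 6x - 21 must be an integer dividing the constant term -21, i.e. one of ±{1, 3, 7, 21}. Evaluating: f(1) = -14, f(-1) = -28, f(3) = 24, f(-3) = -66, f(7) = 364, f(-7) = -406, f(21) = 9366, f(-21) = -9408; none is 0, so f has no rational root and is therefore irreducible over Q (a cubic with no linear factor over a field is irreducible). For an irreducible cubic, the Galois group is A_3 or S_3 according as the discriminant disc(f) = -4a^3 - 27b^2 = -4·(6)^3 - 27·(-21)^2 = -12771 is or is not a square in Q. Here disc(f) = -12771 is not a perfect square in Q, so the Galois group of f over Q is not contained in A_3 and must be all of S_3. The splitting field has degree |S_3| = 6 over Q, so [K : Q] = 6.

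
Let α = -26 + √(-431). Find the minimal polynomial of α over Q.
m_α(x) = x^2 + 52x + 1107

From α + 26 = √(-431), squaring gives (α + 26)^2 = -431, i.e. α^2 + 52α + 676 = -431, so α^2 + 52α + 1107 = 0. The discriminant of x^2 + 52x + 1107 is (52)^2 - 4·(1107) = 2704 - 4428 = -1724, and 4·(-431) is not a perfect square in Q since -431 is squarefree and ≠ 1. Hence x^2 + 52x + 1107 is irreducible over Q and is the minimal polynomial of α.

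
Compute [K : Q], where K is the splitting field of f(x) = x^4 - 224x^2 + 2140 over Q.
[K : Q] = 4

Solving the quadratic in x^2: x^2 = (224 ± √(224^2 - 4·2140))/2 = (224 ± √41616)/2 = (224 ± 204)/2, giving x^2 = 214 or x^2 = 10. So f(x) = (x^2 - 214)(x^2 - 10) and the roots of f are ±√214, ±√10. Hence the splitting field is K = Q(√214, √10). Since 214 and 10 are distinct squarefree integers > 1, their product 2140 is not a perfect square, so √10 ∉ Q(√214). By the tower law [K:Q] = [Q(√214,√10):Q(√214)] · [Q(√214):Q] = 2 · 2 = 4.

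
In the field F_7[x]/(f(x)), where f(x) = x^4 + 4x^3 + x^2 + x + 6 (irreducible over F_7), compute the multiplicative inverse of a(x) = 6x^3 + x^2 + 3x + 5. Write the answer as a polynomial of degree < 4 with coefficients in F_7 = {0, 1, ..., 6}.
a(x)^(-1) ≡ 2x^3 + x^2 + 6x + 4 (mod f(x))

Since f is irreducible over F_7, F_7[x]/(f) is a field and a(x) ≠ 0 has an inverse. Apply the extended Euclidean algorithm to f(x) and a(x) in F_7[x]: f(x) = (6x + 2)·a(x) + (2x^2 + 3);  a(x) = (3x + 4)·(2x^2 + 3) + (x);  (2x^2 + 3) = (2x)·(x) + (3). The last nonzero remainder is the constant 3 = gcd(f, a) in F_7. Back-substituting through the division chain expresses 3 = s(x)·a(x) + t(x)·f(x) with s(x) ≡ 6x^3 + 3x^2 + 4x + 5 (mod f), so (6x^3 + 3x^2 + 4x + 5)·a(x) ≡ 3 (mod f). Multiplying by 3^(-1) ≡ 5 in F_7 gives a(x)^(-1) ≡ 5·(6x^3 + 3x^2 + 4x + 5) ≡ 2x^3 + x^2 + 6x + 4 (mod f). Check: (6x^3 + x^2 + 3x + 5)·(2x^3 + x^2 + 6x + 4) = 5x^6 + x^5 + x^4 + x^3 + 6x^2 + 6 ≡ 1 (mod x^4 + 4x^3 + x^2 + x + 6).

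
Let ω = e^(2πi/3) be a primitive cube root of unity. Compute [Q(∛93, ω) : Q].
[Q(∛93, ω) : Q] = 6

[Q(∛93):Q] = 3 (min poly x^3 - 93, irreducible since 93 is not a perfect cube). [Q(ω):Q] = 2 (min poly x^2 + x + 1). Since Q(∛93) ⊂ R and ω ∉ R, we have ω ∉ Q(∛93), so x^2 + x + 1 remains irreducible over Q(∛93) and [Q(∛93, ω) : Q(∛93)] = 2. By the tower law, [Q(∛93, ω) : Q] = 3 · 2 = 6. (In fact Q(∛93, ω) is the splitting field of x^3 - 93 over Q.)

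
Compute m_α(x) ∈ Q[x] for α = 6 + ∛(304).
m_α(x) = x^3 - 18x^2 + 108x - 520

Set β = α - 6 = ∛(304), so β^3 = 304. Then (α - 6)^3 - 304 = 0, i.e. α is a root of g(x) = (x - 6)^3 - 304 = x^3 - 18x^2 + 108x - 520. Since g(x) = h(x - 6) where h(x) = x^3 - 304, and h is irreducible over Q (because 304 is not a perfect cube, so h has no rational root, and a monic cubic with no rational root is irreducible), g is also irreducible (irreducibility is preserved under the substitution x → x - 6). Hence m_α(x) = x^3 - 18x^2 + 108x - 520.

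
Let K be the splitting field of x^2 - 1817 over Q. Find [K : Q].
[K : Q] = 2

f(x) = x^2 - 1817 factors as (x - √1817)(x + √1817). The splitting field is K = Q(√1817). Since 1817 is squarefree and > 1, it is not a perfect square, so x^2 - 1817 is irreducible over Q and [Q(√1817) : Q] = 2. Hence [K : Q] = 2.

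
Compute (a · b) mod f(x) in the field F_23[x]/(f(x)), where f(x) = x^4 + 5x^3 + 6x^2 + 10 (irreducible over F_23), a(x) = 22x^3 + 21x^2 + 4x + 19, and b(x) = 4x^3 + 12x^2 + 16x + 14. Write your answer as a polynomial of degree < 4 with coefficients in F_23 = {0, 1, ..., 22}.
a · b ≡ 9x^3 + 5x^2 + 15x + 13 (mod f(x))

Multiply in F_23[x]: a(x)·b(x) = (22x^3 + 21x^2 + 4x + 19)·(4x^3 + 12x^2 + 16x + 14) = 19x^6 + 3x^5 + 22x^4 + 9x^3 + 11x^2 + 15x + 13. This has degree ≥ 4, so divide by f(x) over F_23: 19x^6 + 3x^5 + 22x^4 + 9x^3 + 11x^2 + 15x + 13 = (19x^2)·(x^4 + 5x^3 + 6x^2 + 10) + (9x^3 + 5x^2 + 15x + 13). Hence a·b ≡ 9x^3 + 5x^2 + 15x + 13 (mod f). (F_23[x]/(f) is a field with 23^4 = 279841 elements since f is irreducible of degree 4.)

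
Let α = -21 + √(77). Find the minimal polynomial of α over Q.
m_α(x) = x^2 + 42x + 364

From α + 21 = √(77), squaring gives (α + 21)^2 = 77, i.e. α^2 + 42α + 441 = 77, so α^2 + 42α + 364 = 0. The discriminant of x^2 + 42x + 364 is (42)^2 - 4·(364) = 1764 - 1456 = 308, and 4·(77) is not a perfect square in Q since 77 is squarefree and ≠ 1. Hence x^2 + 42x + 364 is irreducible over Q and is the minimal polynomial of α.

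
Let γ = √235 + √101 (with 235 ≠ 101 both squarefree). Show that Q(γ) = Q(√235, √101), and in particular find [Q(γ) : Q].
[Q(γ) : Q] = 4 (equivalently, Q(γ) = Q(√235, √101))

Obviously Q(γ) ⊆ Q(√235, √101), and [Q(√235, √101):Q] = 4 (since 235, 101 are distinct squarefree integers > 1 with 23735 not a perfect square). To show equality we compute the minimal polynomial of γ. From γ = √235 + √101: γ^2 = 235 + 2√(23735) + 101 = 336 + 2√(23735), so γ^2 - 336 = 2√(23735); squaring, (γ^2 - 336)^2 = 4·23735, i.e. γ^4 - 672γ^2 + 112896 - 94940 = 0, i.e. γ^4 - 672γ^2 + 17956 = 0. So γ is a root of x^4 - 672x^2 + 17956. This polynomial is irreducible over Q: it has no rational root (each ±√235 ± √101 is irrational), and any factorization into two quadratics over Q would force √(23735) ∈ Q (pairing opposite roots) or √235, √101 ∈ Q (other pairings), all impossible. Hence [Q(γ):Q] = 4 = [Q(√235, √101):Q], so Q(γ) = Q(√235, √101).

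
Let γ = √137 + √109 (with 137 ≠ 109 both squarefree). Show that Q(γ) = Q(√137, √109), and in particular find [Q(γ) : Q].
[Q(γ) : Q] = 4 (equivalently, Q(γ) = Q(√137, √109))

Obviously Q(γ) ⊆ Q(√137, √109), and [Q(√137, √109):Q] = 4 (since 137, 109 are distinct squarefree integers > 1 with 14933 not a perfect square). To show equality we compute the minimal polynomial of γ. From γ = √137 + √109: γ^2 = 137 + 2√(14933) + 109 = 246 + 2√(14933), so γ^2 - 246 = 2√(14933); squaring, (γ^2 - 246)^2 = 4·14933, i.e. γ^4 - 492γ^2 + 60516 - 59732 = 0, i.e. γ^4 - 492γ^2 + 784 = 0. So γ is a root of x^4 - 492x^2 + 784. This polynomial is irreducible over Q: it has no rational root (each ±√137 ± √109 is irrational), and any factorization into two quadratics over Q would force √(14933) ∈ Q (pairing opposite roots) or √137, √109 ∈ Q (other pairings), all impossible. Hence [Q(γ):Q] = 4 = [Q(√137, √109):Q], so Q(γ) = Q(√137, √109).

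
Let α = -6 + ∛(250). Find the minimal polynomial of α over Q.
m_α(x) = x^3 + 18x^2 + 108x - 34

Set β = α + 6 = ∛(250), so β^3 = 250. Then (α + 6)^3 - 250 = 0, i.e. α is a root of g(x) = (x + 6)^3 - 250 = x^3 + 18x^2 + 108x - 34. Since g(x) = h(x + 6) where h(x) = x^3 - 250, and h is irreducible over Q (because 250 is not a perfect cube, so h has no rational root, and a monic cubic with no rational root is irreducible), g is also irreducible (irreducibility is preserved under the substitution x → x + 6). Hence m_α(x) = x^3 + 18x^2 + 108x - 34.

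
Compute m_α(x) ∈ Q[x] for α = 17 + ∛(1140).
m_α(x) = x^3 - 51x^2 + 867x - 6053

Set β = α - 17 = ∛(1140), so β^3 = 1140. Then (α - 17)^3 - 1140 = 0, i.e. α is a root of g(x) = (x - 17)^3 - 1140 = x^3 - 51x^2 + 867x - 6053. Since g(x) = h(x - 17) where h(x) = x^3 - 1140, and h is irreducible over Q (because 1140 is not a perfect cube, so h has no rational root, and a monic cubic with no rational root is irreducible), g is also irreducible (irreducibility is preserved under the substitution x → x - 17). Hence m_α(x) = x^3 - 51x^2 + 867x - 6053.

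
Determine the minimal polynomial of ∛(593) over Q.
m_α(x) = x^3 - 593

α satisfies α^3 = 593, so x^3 - 593 annihilates α. By the rational root test, a rational root p/q (in lowest terms) of x^3 - 593 would satisfy p^3 = 593 q^3, forcing q = 1 and p^3 = 593; but 593 is not a perfect cube, contradiction. A monic cubic over Q with no rational root is irreducible (any nontrivial factorization would include a linear factor). Hence x^3 - 593 is the minimal polynomial of α, and in particular [Q(α):Q] = 3.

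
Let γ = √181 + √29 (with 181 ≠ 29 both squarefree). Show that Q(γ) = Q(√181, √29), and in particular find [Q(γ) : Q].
[Q(γ) : Q] = 4 (equivalently, Q(γ) = Q(√181, √29))

Obviously Q(γ) ⊆ Q(√181, √29), and [Q(√181, √29):Q] = 4 (since 181, 29 are distinct squarefree integers > 1 with 5249 not a perfect square). To show equality we compute the minimal polynomial of γ. From γ = √181 + √29: γ^2 = 181 + 2√(5249) + 29 = 210 + 2√(5249), so γ^2 - 210 = 2√(5249); squaring, (γ^2 - 210)^2 = 4·5249, i.e. γ^4 - 420γ^2 + 44100 - 20996 = 0, i.e. γ^4 - 420γ^2 + 23104 = 0. So γ is a root of x^4 - 420x^2 + 23104. This polynomial is irreducible over Q: it has no rational root (each ±√181 ± √29 is irrational), and any factorization into two quadratics over Q would force √(5249) ∈ Q (pairing opposite roots) or √181, √29 ∈ Q (other pairings), all impossible. Hence [Q(γ):Q] = 4 = [Q(√181, √29):Q], so Q(γ) = Q(√181, √29).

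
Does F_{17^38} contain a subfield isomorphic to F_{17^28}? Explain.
No: F_{17^28} is not a subfield of F_{17^38}

F_{p^m} embeds in F_{p^n} iff m | n. Here 28 ∤ 38 (since 38 = 1·28 + 10 with remainder 10 ≠ 0), so F_{17^28} is not a subfield of F_{17^38}. Equivalently: if it were, the tower law would give 28 = [F_{17^28}:F_17] dividing [F_{17^38}:F_17] = 38, contradiction.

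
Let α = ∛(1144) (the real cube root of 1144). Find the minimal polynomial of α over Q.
m_α(x) = x^3 - 1144

α satisfies α^3 = 1144, so x^3 - 1144 annihilates α. By the rational root test, a rational root p/q (in lowest terms) of x^3 - 1144 would satisfy p^3 = 1144 q^3, forcing q = 1 and p^3 = 1144; but 1144 is not a perfect cube, contradiction. A monic cubic over Q with no rational root is irreducible (any nontrivial factorization would include a linear factor). Hence x^3 - 1144 is the minimal polynomial of α, and in particular [Q(α):Q] = 3.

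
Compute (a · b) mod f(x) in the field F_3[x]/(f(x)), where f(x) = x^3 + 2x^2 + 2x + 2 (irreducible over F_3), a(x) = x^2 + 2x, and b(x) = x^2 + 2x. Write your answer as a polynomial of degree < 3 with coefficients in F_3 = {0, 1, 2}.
a · b ≡ x^2 + 2 (mod f(x))

Multiply in F_3[x]: a(x)·b(x) = (x^2 + 2x)·(x^2 + 2x) = x^4 + x^3 + x^2. This has degree ≥ 3, so divide by f(x) over F_3: x^4 + x^3 + x^2 = (x + 2)·(x^3 + 2x^2 + 2x + 2) + (x^2 + 2). Hence a·b ≡ x^2 + 2 (mod f). (F_3[x]/(f) is a field with 3^3 = 27 elements since f is irreducible of degree 3.)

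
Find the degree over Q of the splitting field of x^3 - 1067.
[K : Q] = 6

The roots of x^3 - 1067 are ∛1067, ω∛1067, ω^2∛1067 where ω = e^(2πi/3) is a primitive cube root of unity, so K = Q(∛1067, ω). Now [Q(∛1067):Q] = 3 (since 1067 is not a perfect cube, x^3 - 1067 is irreducible) and [Q(ω):Q] = 2. Both 2 and 3 divide [K:Q], and [K:Q] ≤ 3·2 = 6, so [K:Q] = 6. (Equivalently: Q(∛1067) ⊂ R but ω ∉ R, so [K : Q(∛1067)] = 2.)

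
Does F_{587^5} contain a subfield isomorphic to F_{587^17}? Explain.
No: F_{587^17} is not a subfield of F_{587^5}

F_{p^m} embeds in F_{p^n} iff m | n. Here 17 ∤ 5 (since 5 = 0·17 + 5 with remainder 5 ≠ 0), so F_{587^17} is not a subfield of F_{587^5}. Equivalently: if it were, the tower law would give 17 = [F_{587^17}:F_587] dividing [F_{587^5}:F_587] = 5, contradiction.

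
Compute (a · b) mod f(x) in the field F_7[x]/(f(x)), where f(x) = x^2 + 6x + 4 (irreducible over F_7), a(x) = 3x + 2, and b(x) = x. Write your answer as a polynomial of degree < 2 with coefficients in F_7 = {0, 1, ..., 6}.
a · b ≡ 5x + 2 (mod f(x))

Multiply in F_7[x]: a(x)·b(x) = (3x + 2)·(x) = 3x^2 + 2x. This has degree ≥ 2, so divide by f(x) over F_7: 3x^2 + 2x = (3)·(x^2 + 6x + 4) + (5x + 2). Hence a·b ≡ 5x + 2 (mod f). (F_7[x]/(f) is a field with 7^2 = 49 elements since f is irreducible of degree 2.)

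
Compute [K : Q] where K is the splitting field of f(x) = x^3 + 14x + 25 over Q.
[K : Q] = 6

By the rational root test, any rational root of the monic integer polynomial f(x) = x^3 + 14x + 25 must be an integer dividing the constant term 25, i.e. one of ±{1, 5, 25}. Evaluating: f(1) = 40, f(-1) = 10, f(5) = 220, f(-5) = -170, f(25) = 16000, f(-25) = -15950; none is 0, so f has no rational root and is therefore irreducible over Q (a cubic with no linear factor over a field is irreducible). For an irreducible cubic, the Galois group is A_3 or S_3 according as the discriminant disc(f) = -4a^3 - 27b^2 = -4·(14)^3 - 27·(25)^2 = -27851 is or is not a square in Q. Here disc(f) = -27851 is not a perfect square in Q, so the Galois group of f over Q is not contained in A_3 and must be all of S_3. The splitting field has degree |S_3| = 6 over Q, so [K : Q] = 6.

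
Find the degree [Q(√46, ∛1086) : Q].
[Q(√46, ∛1086) : Q] = 6

Let L = Q(√46, ∛1086). Since Q(√46) ⊂ L and [Q(√46):Q] = 2, the tower law gives 2 | [L:Q]. Likewise Q(∛1086) ⊂ L with [Q(∛1086):Q] = 3 (because 1086 is not a perfect cube), so 3 | [L:Q]. As gcd(2,3) = 1, [L:Q] is divisible by 6. Conversely L is generated over Q by √46 and ∛1086, so [L:Q] ≤ 2·3 = 6. Therefore [Q(√46, ∛1086) : Q] = 6.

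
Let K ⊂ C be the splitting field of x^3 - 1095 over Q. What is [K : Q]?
[K : Q] = 6

The roots of x^3 - 1095 are ∛1095, ω∛1095, ω^2∛1095 where ω = e^(2πi/3) is a primitive cube root of unity, so K = Q(∛1095, ω). Now [Q(∛1095):Q] = 3 (since 1095 is not a perfect cube, x^3 - 1095 is irreducible) and [Q(ω):Q] = 2. Both 2 and 3 divide [K:Q], and [K:Q] ≤ 3·2 = 6, so [K:Q] = 6. (Equivalently: Q(∛1095) ⊂ R but ω ∉ R, so [K : Q(∛1095)] = 2.)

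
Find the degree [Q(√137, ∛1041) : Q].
[Q(√137, ∛1041) : Q] = 6

Let L = Q(√137, ∛1041). Since Q(√137) ⊂ L and [Q(√137):Q] = 2, the tower law gives 2 | [L:Q]. Likewise Q(∛1041) ⊂ L with [Q(∛1041):Q] = 3 (because 1041 is not a perfect cube), so 3 | [L:Q]. As gcd(2,3) = 1, [L:Q] is divisible by 6. Conversely L is generated over Q by √137 and ∛1041, so [L:Q] ≤ 2·3 = 6. Therefore [Q(√137, ∛1041) : Q] = 6.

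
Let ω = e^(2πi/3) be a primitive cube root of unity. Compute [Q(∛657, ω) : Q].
[Q(∛657, ω) : Q] = 6

[Q(∛657):Q] = 3 (min poly x^3 - 657, irreducible since 657 is not a perfect cube). [Q(ω):Q] = 2 (min poly x^2 + x + 1). Since Q(∛657) ⊂ R and ω ∉ R, we have ω ∉ Q(∛657), so x^2 + x + 1 remains irreducible over Q(∛657) and [Q(∛657, ω) : Q(∛657)] = 2. By the tower law, [Q(∛657, ω) : Q] = 3 · 2 = 6. (In fact Q(∛657, ω) is the splitting field of x^3 - 657 over Q.)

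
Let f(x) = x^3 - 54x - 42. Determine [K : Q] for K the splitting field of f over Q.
[K : Q] = 6

By the rational root test, any rational root of the monic integer polynomial f(x) = x^3 - 54x - 42 must be an integer dividing the constant term -42, i.e. one of ±{1, 2, 3, 6, 7, 14, 21, 42}. Evaluating: f(1) = -95, f(-1) = 11, f(2) = -142, f(-2) = 58, f(3) = -177, f(-3) = 93, f(6) = -150, f(-6) = 66, f(7) = -77, f(-7) = -7, f(14) = 1946, f(-14) = -2030, f(21) = 8085, f(-21) = -8169, f(42) = 71778, f(-42) = -71862; none is 0, so f has no rational root and is therefore irreducible over Q (a cubic with no linear factor over a field is irreducible). For an irreducible cubic, the Galois group is A_3 or S_3 according as the discriminant disc(f) = -4a^3 - 27b^2 = -4·(-54)^3 - 27·(-42)^2 = 582228 is or is not a square in Q. Here disc(f) = 582228 is not a perfect square in Q, so the Galois group of f over Q is not contained in A_3 and must be all of S_3. The splitting field has degree |S_3| = 6 over Q, so [K : Q] = 6.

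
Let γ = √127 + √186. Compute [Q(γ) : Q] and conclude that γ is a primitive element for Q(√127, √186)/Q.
[Q(γ) : Q] = 4 (equivalently, Q(γ) = Q(√127, √186))

Obviously Q(γ) ⊆ Q(√127, √186), and [Q(√127, √186):Q] = 4 (since 127, 186 are distinct squarefree integers > 1 with 23622 not a perfect square). To show equality we compute the minimal polynomial of γ. From γ = √127 + √186: γ^2 = 127 + 2√(23622) + 186 = 313 + 2√(23622), so γ^2 - 313 = 2√(23622); squaring, (γ^2 - 313)^2 = 4·23622, i.e. γ^4 - 626γ^2 + 97969 - 94488 = 0, i.e. γ^4 - 626γ^2 + 3481 = 0. So γ is a root of x^4 - 626x^2 + 3481. This polynomial is irreducible over Q: it has no rational root (each ±√127 ± √186 is irrational), and any factorization into two quadratics over Q would force √(23622) ∈ Q (pairing opposite roots) or √127, √186 ∈ Q (other pairings), all impossible. Hence [Q(γ):Q] = 4 = [Q(√127, √186):Q], so Q(γ) = Q(√127, √186).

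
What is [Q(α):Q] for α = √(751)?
[Q(α):Q] = 2

[Q(α):Q] equals the degree of the minimal polynomial of α. Here α^2 = 751 and x^2 - 751 is irreducible (d = 751 is squarefree, ≠ 1, hence not a square), so deg(m_α) = 2. Thus [Q(α):Q] = 2.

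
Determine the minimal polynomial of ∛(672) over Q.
m_α(x) = x^3 - 672

α satisfies α^3 = 672, so x^3 - 672 annihilates α. By the rational root test, a rational root p/q (in lowest terms) of x^3 - 672 would satisfy p^3 = 672 q^3, forcing q = 1 and p^3 = 672; but 672 is not a perfect cube, contradiction. A monic cubic over Q with no rational root is irreducible (any nontrivial factorization would include a linear factor). Hence x^3 - 672 is the minimal polynomial of α, and in particular [Q(α):Q] = 3.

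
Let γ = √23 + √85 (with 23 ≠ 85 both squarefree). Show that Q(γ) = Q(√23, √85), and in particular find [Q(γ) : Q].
[Q(γ) : Q] = 4 (equivalently, Q(γ) = Q(√23, √85))

Obviously Q(γ) ⊆ Q(√23, √85), and [Q(√23, √85):Q] = 4 (since 23, 85 are distinct squarefree integers > 1 with 1955 not a perfect square). To show equality we compute the minimal polynomial of γ. From γ = √23 + √85: γ^2 = 23 + 2√(1955) + 85 = 108 + 2√(1955), so γ^2 - 108 = 2√(1955); squaring, (γ^2 - 108)^2 = 4·1955, i.e. γ^4 - 216γ^2 + 11664 - 7820 = 0, i.e. γ^4 - 216γ^2 + 3844 = 0. So γ is a root of x^4 - 216x^2 + 3844. This polynomial is irreducible over Q: it has no rational root (each ±√23 ± √85 is irrational), and any factorization into two quadratics over Q would force √(1955) ∈ Q (pairing opposite roots) or √23, √85 ∈ Q (other pairings), all impossible. Hence [Q(γ):Q] = 4 = [Q(√23, √85):Q], so Q(γ) = Q(√23, √85).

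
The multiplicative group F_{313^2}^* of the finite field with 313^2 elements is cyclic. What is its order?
|F_{313^2}^*| = 97968

F_{313^2} has 313^2 = 97969 elements; its multiplicative group consists of all nonzero elements, so |F_{313^2}^*| = 97969 - 1 = 97968. (It is cyclic since any finite subgroup of the multiplicative group of a field is cyclic.)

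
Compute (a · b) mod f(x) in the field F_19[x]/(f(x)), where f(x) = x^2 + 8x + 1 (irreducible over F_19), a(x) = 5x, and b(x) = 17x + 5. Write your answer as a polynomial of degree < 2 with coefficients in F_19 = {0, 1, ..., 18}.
a · b ≡ 10x + 10 (mod f(x))

Multiply in F_19[x]: a(x)·b(x) = (5x)·(17x + 5) = 9x^2 + 6x. This has degree ≥ 2, so divide by f(x) over F_19: 9x^2 + 6x = (9)·(x^2 + 8x + 1) + (10x + 10). Hence a·b ≡ 10x + 10 (mod f). (F_19[x]/(f) is a field with 19^2 = 361 elements since f is irreducible of degree 2.)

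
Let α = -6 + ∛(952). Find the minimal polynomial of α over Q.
m_α(x) = x^3 + 18x^2 + 108x - 736

Set β = α + 6 = ∛(952), so β^3 = 952. Then (α + 6)^3 - 952 = 0, i.e. α is a root of g(x) = (x + 6)^3 - 952 = x^3 + 18x^2 + 108x - 736. Since g(x) = h(x + 6) where h(x) = x^3 - 952, and h is irreducible over Q (because 952 is not a perfect cube, so h has no rational root, and a monic cubic with no rational root is irreducible), g is also irreducible (irreducibility is preserved under the substitution x → x + 6). Hence m_α(x) = x^3 + 18x^2 + 108x - 736.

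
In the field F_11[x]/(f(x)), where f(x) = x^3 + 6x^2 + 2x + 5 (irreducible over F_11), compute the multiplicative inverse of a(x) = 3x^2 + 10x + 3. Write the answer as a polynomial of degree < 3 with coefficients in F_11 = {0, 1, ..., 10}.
a(x)^(-1) ≡ 9x^2 + 6x + 2 (mod f(x))

Since f is irreducible over F_11, F_11[x]/(f) is a field and a(x) ≠ 0 has an inverse. Apply the extended Euclidean algorithm to f(x) and a(x) in F_11[x]: f(x) = (4x + 7)·a(x) + (8x + 6);  a(x) = (10x + 2)·(8x + 6) + (2). The last nonzero remainder is the constant 2 = gcd(f, a) in F_11. Back-substituting through the division chain expresses 2 = s(x)·a(x) + t(x)·f(x) with s(x) ≡ 7x^2 + x + 4 (mod f), so (7x^2 + x + 4)·a(x) ≡ 2 (mod f). Multiplying by 2^(-1) ≡ 6 in F_11 gives a(x)^(-1) ≡ 6·(7x^2 + x + 4) ≡ 9x^2 + 6x + 2 (mod f). Check: (3x^2 + 10x + 3)·(9x^2 + 6x + 2) = 5x^4 + 9x^3 + 5x^2 + 5x + 6 ≡ 1 (mod x^3 + 6x^2 + 2x + 5).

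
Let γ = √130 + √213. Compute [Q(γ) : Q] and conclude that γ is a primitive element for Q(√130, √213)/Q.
[Q(γ) : Q] = 4 (equivalently, Q(γ) = Q(√130, √213))

Obviously Q(γ) ⊆ Q(√130, √213), and [Q(√130, √213):Q] = 4 (since 130, 213 are distinct squarefree integers > 1 with 27690 not a perfect square). To show equality we compute the minimal polynomial of γ. From γ = √130 + √213: γ^2 = 130 + 2√(27690) + 213 = 343 + 2√(27690), so γ^2 - 343 = 2√(27690); squaring, (γ^2 - 343)^2 = 4·27690, i.e. γ^4 - 686γ^2 + 117649 - 110760 = 0, i.e. γ^4 - 686γ^2 + 6889 = 0. So γ is a root of x^4 - 686x^2 + 6889. This polynomial is irreducible over Q: it has no rational root (each ±√130 ± √213 is irrational), and any factorization into two quadratics over Q would force √(27690) ∈ Q (pairing opposite roots) or √130, √213 ∈ Q (other pairings), all impossible. Hence [Q(γ):Q] = 4 = [Q(√130, √213):Q], so Q(γ) = Q(√130, √213).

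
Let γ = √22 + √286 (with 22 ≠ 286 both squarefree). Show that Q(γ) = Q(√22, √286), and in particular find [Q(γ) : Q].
[Q(γ) : Q] = 4 (equivalently, Q(γ) = Q(√22, √286))

Obviously Q(γ) ⊆ Q(√22, √286), and [Q(√22, √286):Q] = 4 (since 22, 286 are distinct squarefree integers > 1 with 6292 not a perfect square). To show equality we compute the minimal polynomial of γ. From γ = √22 + √286: γ^2 = 22 + 2√(6292) + 286 = 308 + 2√(6292), so γ^2 - 308 = 2√(6292); squaring, (γ^2 - 308)^2 = 4·6292, i.e. γ^4 - 616γ^2 + 94864 - 25168 = 0, i.e. γ^4 - 616γ^2 + 69696 = 0. So γ is a root of x^4 - 616x^2 + 69696. This polynomial is irreducible over Q: it has no rational root (each ±√22 ± √286 is irrational), and any factorization into two quadratics over Q would force √(6292) ∈ Q (pairing opposite roots) or √22, √286 ∈ Q (other pairings), all impossible. Hence [Q(γ):Q] = 4 = [Q(√22, √286):Q], so Q(γ) = Q(√22, √286).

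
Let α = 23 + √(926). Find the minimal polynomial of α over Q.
m_α(x) = x^2 - 46x - 397

From α - 23 = √(926), squaring gives (α - 23)^2 = 926, i.e. α^2 - 46α + 529 = 926, so α^2 - 46α - 397 = 0. The discriminant of x^2 - 46x - 397 is (-46)^2 - 4·(-397) = 2116 + 1588 = 3704, and 4·(926) is not a perfect square in Q since 926 is squarefree and ≠ 1. Hence x^2 - 46x - 397 is irreducible over Q and is the minimal polynomial of α.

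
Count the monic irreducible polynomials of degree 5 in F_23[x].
There are 1287264 monic irreducible polynomials of degree 5 over F_23

Each element of F_{23^5} that lies in no proper subfield is a root of exactly one monic irreducible of degree 5 over F_23, and each such polynomial has 5 distinct roots in F_{23^5}. By Möbius inversion the count is N_23(5) = (1/5) Σ_{d|5} μ(5/d) · 23^d = (1/5)(μ(5)·23^1 + μ(1)·23^5) = 6436320/5 = 1287264.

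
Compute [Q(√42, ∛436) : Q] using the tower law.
[Q(√42, ∛436) : Q] = 6

Let L = Q(√42, ∛436). Since Q(√42) ⊂ L and [Q(√42):Q] = 2, the tower law gives 2 | [L:Q]. Likewise Q(∛436) ⊂ L with [Q(∛436):Q] = 3 (because 436 is not a perfect cube), so 3 | [L:Q]. As gcd(2,3) = 1, [L:Q] is divisible by 6. Conversely L is generated over Q by √42 and ∛436, so [L:Q] ≤ 2·3 = 6. Therefore [Q(√42, ∛436) : Q] = 6.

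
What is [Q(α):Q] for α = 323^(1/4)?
[Q(α):Q] = 4

α is a root of x^4 - 323. By Eisenstein's criterion at the prime p = 17 (which divides the constant term 323 but p^2 = 289 does not, since 323 is squarefree), x^4 - 323 is irreducible over Q. Hence [Q(α):Q] = 4.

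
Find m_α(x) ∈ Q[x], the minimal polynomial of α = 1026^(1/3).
m_α(x) = x^3 - 1026

α satisfies α^3 = 1026, so x^3 - 1026 annihilates α. By the rational root test, a rational root p/q (in lowest terms) of x^3 - 1026 would satisfy p^3 = 1026 q^3, forcing q = 1 and p^3 = 1026; but 1026 is not a perfect cube, contradiction. A monic cubic over Q with no rational root is irreducible (any nontrivial factorization would include a linear factor). Hence x^3 - 1026 is the minimal polynomial of α, and in particular [Q(α):Q] = 3.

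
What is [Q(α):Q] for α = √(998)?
[Q(α):Q] = 2

[Q(α):Q] equals the degree of the minimal polynomial of α. Here α^2 = 998 and x^2 - 998 is irreducible (d = 998 is squarefree, ≠ 1, hence not a square), so deg(m_α) = 2. Thus [Q(α):Q] = 2.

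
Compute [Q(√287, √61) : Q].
[Q(√287, √61) : Q] = 4

[Q(√287):Q] = 2 (min poly x^2 - 287, irreducible since 287 is squarefree > 1). For the top step, suppose √61 ∈ Q(√287), say √61 = c + d√287 with c, d ∈ Q. Squaring: 61 = c^2 + 287d^2 + 2cd√287. Since √287 ∉ Q this forces 2cd = 0. If d = 0 then √61 = c ∈ Q, contradicting 61 squarefree > 1. If c = 0 then 61 = 287d^2, so 287·61 = (287d)^2 is a perfect square in Q — but 287·61 = 17507 is not a perfect square (since 287 and 61 are distinct squarefree integers). Contradiction. Hence √61 ∉ Q(√287), so x^2 - 61 stays irreducible over Q(√287) and [Q(√287, √61) : Q(√287)] = 2. By the tower law, [Q(√287, √61) : Q] = 2 · 2 = 4.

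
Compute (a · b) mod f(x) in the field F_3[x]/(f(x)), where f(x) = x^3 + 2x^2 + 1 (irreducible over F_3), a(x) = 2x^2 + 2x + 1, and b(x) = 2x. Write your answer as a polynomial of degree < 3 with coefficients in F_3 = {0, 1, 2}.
a · b ≡ 2x^2 + 2x + 2 (mod f(x))

Multiply in F_3[x]: a(x)·b(x) = (2x^2 + 2x + 1)·(2x) = x^3 + x^2 + 2x. This has degree ≥ 3, so divide by f(x) over F_3: x^3 + x^2 + 2x = (1)·(x^3 + 2x^2 + 1) + (2x^2 + 2x + 2). Hence a·b ≡ 2x^2 + 2x + 2 (mod f). (F_3[x]/(f) is a field with 3^3 = 27 elements since f is irreducible of degree 3.)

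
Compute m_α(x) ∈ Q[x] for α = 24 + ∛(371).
m_α(x) = x^3 - 72x^2 + 1728x - 14195

Set β = α - 24 = ∛(371), so β^3 = 371. Then (α - 24)^3 - 371 = 0, i.e. α is a root of g(x) = (x - 24)^3 - 371 = x^3 - 72x^2 + 1728x - 14195. Since g(x) = h(x - 24) where h(x) = x^3 - 371, and h is irreducible over Q (because 371 is not a perfect cube, so h has no rational root, and a monic cubic with no rational root is irreducible), g is also irreducible (irreducibility is preserved under the substitution x → x - 24). Hence m_α(x) = x^3 - 72x^2 + 1728x - 14195.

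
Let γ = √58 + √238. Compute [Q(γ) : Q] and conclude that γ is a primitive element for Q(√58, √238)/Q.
[Q(γ) : Q] = 4 (equivalently, Q(γ) = Q(√58, √238))

Obviously Q(γ) ⊆ Q(√58, √238), and [Q(√58, √238):Q] = 4 (since 58, 238 are distinct squarefree integers > 1 with 13804 not a perfect square). To show equality we compute the minimal polynomial of γ. From γ = √58 + √238: γ^2 = 58 + 2√(13804) + 238 = 296 + 2√(13804), so γ^2 - 296 = 2√(13804); squaring, (γ^2 - 296)^2 = 4·13804, i.e. γ^4 - 592γ^2 + 87616 - 55216 = 0, i.e. γ^4 - 592γ^2 + 32400 = 0. So γ is a root of x^4 - 592x^2 + 32400. This polynomial is irreducible over Q: it has no rational root (each ±√58 ± √238 is irrational), and any factorization into two quadratics over Q would force √(13804) ∈ Q (pairing opposite roots) or √58, √238 ∈ Q (other pairings), all impossible. Hence [Q(γ):Q] = 4 = [Q(√58, √238):Q], so Q(γ) = Q(√58, √238).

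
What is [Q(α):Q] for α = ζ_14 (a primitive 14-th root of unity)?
[Q(α):Q] = 6

The minimal polynomial of ζ_14 over Q is the 14-th cyclotomic polynomial Φ_14(x), which is irreducible over Q and has degree φ(14) = 6. Hence [Q(α):Q] = φ(14) = 6.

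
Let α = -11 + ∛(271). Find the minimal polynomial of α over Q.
m_α(x) = x^3 + 33x^2 + 363x + 1060

Set β = α + 11 = ∛(271), so β^3 = 271. Then (α + 11)^3 - 271 = 0, i.e. α is a root of g(x) = (x + 11)^3 - 271 = x^3 + 33x^2 + 363x + 1060. Since g(x) = h(x + 11) where h(x) = x^3 - 271, and h is irreducible over Q (because 271 is not a perfect cube, so h has no rational root, and a monic cubic with no rational root is irreducible), g is also irreducible (irreducibility is preserved under the substitution x → x + 11). Hence m_α(x) = x^3 + 33x^2 + 363x + 1060.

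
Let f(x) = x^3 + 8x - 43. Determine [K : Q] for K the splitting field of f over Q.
[K : Q] = 6

By the rational root test, any rational root of the monic integer polynomial f(x) = x^3 + 8x - 43 must be an integer dividing the constant term -43, i.e. one of ±{1, 43}. Evaluating: f(1) = -34, f(-1) = -52, f(43) = 79808, f(-43) = -79894; none is 0, so f has no rational root and is therefore irreducible over Q (a cubic with no linear factor over a field is irreducible). For an irreducible cubic, the Galois group is A_3 or S_3 according as the discriminant disc(f) = -4a^3 - 27b^2 = -4·(8)^3 - 27·(-43)^2 = -51971 is or is not a square in Q. Here disc(f) = -51971 is not a perfect square in Q, so the Galois group of f over Q is not contained in A_3 and must be all of S_3. The splitting field has degree |S_3| = 6 over Q, so [K : Q] = 6.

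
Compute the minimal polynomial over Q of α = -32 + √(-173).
m_α(x) = x^2 + 64x + 1197

From α + 32 = √(-173), squaring gives (α + 32)^2 = -173, i.e. α^2 + 64α + 1024 = -173, so α^2 + 64α + 1197 = 0. The discriminant of x^2 + 64x + 1197 is (64)^2 - 4·(1197) = 4096 - 4788 = -692, and 4·(-173) is not a perfect square in Q since -173 is squarefree and ≠ 1. Hence x^2 + 64x + 1197 is irreducible over Q and is the minimal polynomial of α.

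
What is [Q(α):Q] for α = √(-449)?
[Q(α):Q] = 2

[Q(α):Q] equals the degree of the minimal polynomial of α. Here α^2 = -449 and x^2 + 449 is irreducible (d = -449 is squarefree, ≠ 1, hence not a square), so deg(m_α) = 2. Thus [Q(α):Q] = 2.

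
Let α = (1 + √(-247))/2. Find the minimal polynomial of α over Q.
m_α(x) = x^2 - x + 62

From 2α - 1 = √(-247), squaring gives (2α - 1)^2 = -247, i.e. 4α^2 - 4α + 1 = -247, so α^2 - α + (1 + 247)/4 = 0. Since -247 ≡ 1 (mod 4), (1 + 247)/4 = 62 ∈ Z. The polynomial x^2 - x + 62 has discriminant 1 - 4·(62) = -247, which is not a perfect square in Q (d = -247 is squarefree and ≠ 1), so x^2 - x + 62 is irreducible over Q. It is the minimal polynomial of α.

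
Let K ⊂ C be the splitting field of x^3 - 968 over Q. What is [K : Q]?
[K : Q] = 6

The roots of x^3 - 968 are ∛968, ω∛968, ω^2∛968 where ω = e^(2πi/3) is a primitive cube root of unity, so K = Q(∛968, ω). Now [Q(∛968):Q] = 3 (since 968 is not a perfect cube, x^3 - 968 is irreducible) and [Q(ω):Q] = 2. Both 2 and 3 divide [K:Q], and [K:Q] ≤ 3·2 = 6, so [K:Q] = 6. (Equivalently: Q(∛968) ⊂ R but ω ∉ R, so [K : Q(∛968)] = 2.)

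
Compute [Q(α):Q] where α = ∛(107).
[Q(α):Q] = 3

The minimal polynomial of α is x^3 - 107, irreducible over Q since 107 is not a perfect cube (so x^3 - 107 has no rational root). Hence [Q(α):Q] = deg(m_α) = 3.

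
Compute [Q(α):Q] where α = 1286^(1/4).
[Q(α):Q] = 4

α is a root of x^4 - 1286. By Eisenstein's criterion at the prime p = 2 (which divides the constant term 1286 but p^2 = 4 does not, since 1286 is squarefree), x^4 - 1286 is irreducible over Q. Hence [Q(α):Q] = 4.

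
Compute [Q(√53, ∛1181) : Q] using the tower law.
[Q(√53, ∛1181) : Q] = 6

Let L = Q(√53, ∛1181). Since Q(√53) ⊂ L and [Q(√53):Q] = 2, the tower law gives 2 | [L:Q]. Likewise Q(∛1181) ⊂ L with [Q(∛1181):Q] = 3 (because 1181 is not a perfect cube), so 3 | [L:Q]. As gcd(2,3) = 1, [L:Q] is divisible by 6. Conversely L is generated over Q by √53 and ∛1181, so [L:Q] ≤ 2·3 = 6. Therefore [Q(√53, ∛1181) : Q] = 6.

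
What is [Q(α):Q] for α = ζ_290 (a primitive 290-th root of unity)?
[Q(α):Q] = 112

The minimal polynomial of ζ_290 over Q is the 290-th cyclotomic polynomial Φ_290(x), which is irreducible over Q and has degree φ(290) = 112. Hence [Q(α):Q] = φ(290) = 112.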